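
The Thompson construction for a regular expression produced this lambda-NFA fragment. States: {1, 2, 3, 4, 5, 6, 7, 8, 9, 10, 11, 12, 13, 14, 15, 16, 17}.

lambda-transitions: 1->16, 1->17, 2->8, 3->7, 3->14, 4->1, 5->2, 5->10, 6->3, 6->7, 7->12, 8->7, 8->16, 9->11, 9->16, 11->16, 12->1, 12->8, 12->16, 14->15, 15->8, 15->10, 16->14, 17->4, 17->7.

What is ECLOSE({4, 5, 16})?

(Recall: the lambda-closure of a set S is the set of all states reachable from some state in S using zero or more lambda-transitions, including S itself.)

{1, 2, 4, 5, 7, 8, 10, 12, 14, 15, 16, 17}

Start with {4, 5, 16}.
From 4 via lambda: add 1.
From 5 via lambda: add 2, 10.
From 16 via lambda: add 14.
From 1 via lambda: add 17.
From 2 via lambda: add 8.
From 14 via lambda: add 15.
From 8 via lambda: add 7.
From 7 via lambda: add 12.
No new states can be added; the closed set is {1, 2, 4, 5, 7, 8, 10, 12, 14, 15, 16, 17}.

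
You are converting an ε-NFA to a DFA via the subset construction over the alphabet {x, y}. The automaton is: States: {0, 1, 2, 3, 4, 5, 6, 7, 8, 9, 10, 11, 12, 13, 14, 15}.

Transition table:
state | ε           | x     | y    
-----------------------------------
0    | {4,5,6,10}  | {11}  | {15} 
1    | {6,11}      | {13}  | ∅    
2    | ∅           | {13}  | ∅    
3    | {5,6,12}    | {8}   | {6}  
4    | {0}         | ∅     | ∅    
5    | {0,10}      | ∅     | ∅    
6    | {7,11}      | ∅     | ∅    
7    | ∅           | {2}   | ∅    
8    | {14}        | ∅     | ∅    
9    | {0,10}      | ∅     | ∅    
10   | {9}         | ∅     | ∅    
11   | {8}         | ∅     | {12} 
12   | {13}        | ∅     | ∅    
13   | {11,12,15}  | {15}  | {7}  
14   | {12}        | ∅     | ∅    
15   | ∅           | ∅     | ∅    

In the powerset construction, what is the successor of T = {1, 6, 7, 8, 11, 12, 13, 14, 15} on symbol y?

{7, 8, 11, 12, 13, 14, 15}

11 on y → {12}.
13 on y → {7}.
No y-transition from 1, 6, 7, 8, 12, 14, 15.
Union after reading y: {7, 12}.
Now take the ε-closure:
From 12 via ε: add 13.
From 13 via ε: add 11, 15.
From 11 via ε: add 8.
From 8 via ε: add 14.
No new states can be added; the closed set is {7, 8, 11, 12, 13, 14, 15}.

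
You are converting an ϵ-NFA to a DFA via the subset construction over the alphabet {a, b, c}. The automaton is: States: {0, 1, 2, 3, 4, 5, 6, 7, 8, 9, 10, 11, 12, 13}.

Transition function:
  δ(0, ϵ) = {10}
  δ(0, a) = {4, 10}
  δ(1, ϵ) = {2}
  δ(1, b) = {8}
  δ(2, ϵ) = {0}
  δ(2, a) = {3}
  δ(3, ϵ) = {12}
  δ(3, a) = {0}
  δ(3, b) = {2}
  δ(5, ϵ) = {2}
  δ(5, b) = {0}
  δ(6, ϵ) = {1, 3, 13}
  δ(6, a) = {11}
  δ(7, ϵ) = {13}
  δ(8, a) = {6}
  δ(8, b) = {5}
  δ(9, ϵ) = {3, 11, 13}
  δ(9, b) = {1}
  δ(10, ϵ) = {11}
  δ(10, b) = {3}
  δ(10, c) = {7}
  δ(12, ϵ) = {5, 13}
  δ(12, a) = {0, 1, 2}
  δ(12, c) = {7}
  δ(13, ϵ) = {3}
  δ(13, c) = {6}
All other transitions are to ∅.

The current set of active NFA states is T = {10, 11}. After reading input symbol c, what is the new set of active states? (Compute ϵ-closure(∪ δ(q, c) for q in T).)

{0, 2, 3, 5, 7, 10, 11, 12, 13}

10 on c → {7}.
No c-transition from 11.
Union after reading c: {7}.
Now take the ϵ-closure:
From 7 via ϵ: add 13.
From 13 via ϵ: add 3.
From 3 via ϵ: add 12.
From 12 via ϵ: add 5.
From 5 via ϵ: add 2.
From 2 via ϵ: add 0.
From 0 via ϵ: add 10.
From 10 via ϵ: add 11.
No new states can be added; the closed set is {0, 2, 3, 5, 7, 10, 11, 12, 13}.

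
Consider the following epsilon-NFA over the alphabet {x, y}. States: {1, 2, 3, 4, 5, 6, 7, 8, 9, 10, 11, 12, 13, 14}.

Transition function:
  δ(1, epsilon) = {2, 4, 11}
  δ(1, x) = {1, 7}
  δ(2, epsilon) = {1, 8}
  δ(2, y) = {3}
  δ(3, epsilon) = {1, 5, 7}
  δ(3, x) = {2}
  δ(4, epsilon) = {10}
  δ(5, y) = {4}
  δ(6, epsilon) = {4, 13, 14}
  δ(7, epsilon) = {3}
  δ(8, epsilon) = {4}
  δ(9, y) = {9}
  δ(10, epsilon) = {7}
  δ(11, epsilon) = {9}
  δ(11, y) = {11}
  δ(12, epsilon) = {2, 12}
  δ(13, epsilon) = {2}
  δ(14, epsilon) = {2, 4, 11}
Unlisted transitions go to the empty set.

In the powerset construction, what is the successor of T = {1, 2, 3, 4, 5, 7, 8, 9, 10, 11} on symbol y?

{1, 2, 3, 4, 5, 7, 8, 9, 10, 11}

2 on y → {3}.
5 on y → {4}.
9 on y → {9}.
11 on y → {11}.
No y-transition from 1, 3, 4, 7, 8, 10.
Union after reading y: {3, 4, 9, 11}.
Now take the epsilon-closure:
From 3 via epsilon: add 1, 5, 7.
From 4 via epsilon: add 10.
From 1 via epsilon: add 2.
From 2 via epsilon: add 8.
No new states can be added; the closed set is {1, 2, 3, 4, 5, 7, 8, 9, 10, 11}.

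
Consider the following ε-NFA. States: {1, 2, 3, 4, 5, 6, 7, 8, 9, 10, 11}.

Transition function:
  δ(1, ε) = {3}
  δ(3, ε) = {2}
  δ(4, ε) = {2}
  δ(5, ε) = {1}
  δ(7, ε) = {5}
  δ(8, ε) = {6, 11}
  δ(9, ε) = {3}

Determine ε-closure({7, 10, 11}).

{1, 2, 3, 5, 7, 10, 11}

Start with {7, 10, 11}.
From 7 via ε: add 5.
From 5 via ε: add 1.
From 1 via ε: add 3.
From 3 via ε: add 2.
No new states can be added; the closed set is {1, 2, 3, 5, 7, 10, 11}.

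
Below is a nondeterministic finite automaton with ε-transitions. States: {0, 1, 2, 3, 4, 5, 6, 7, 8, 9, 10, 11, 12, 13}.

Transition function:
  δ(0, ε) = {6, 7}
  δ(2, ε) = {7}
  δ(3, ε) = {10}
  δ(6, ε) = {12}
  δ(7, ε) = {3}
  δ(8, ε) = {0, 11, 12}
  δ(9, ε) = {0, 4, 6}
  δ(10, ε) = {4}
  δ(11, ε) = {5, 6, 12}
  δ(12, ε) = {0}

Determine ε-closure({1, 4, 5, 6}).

Start with {1, 4, 5, 6}.
From 6 via ε: add 12.
From 12 via ε: add 0.
From 0 via ε: add 7.
From 7 via ε: add 3.
From 3 via ε: add 10.
No new states can be added; the closed set is {0, 1, 3, 4, 5, 6, 7, 10, 12}.

{0, 1, 3, 4, 5, 6, 7, 10, 12}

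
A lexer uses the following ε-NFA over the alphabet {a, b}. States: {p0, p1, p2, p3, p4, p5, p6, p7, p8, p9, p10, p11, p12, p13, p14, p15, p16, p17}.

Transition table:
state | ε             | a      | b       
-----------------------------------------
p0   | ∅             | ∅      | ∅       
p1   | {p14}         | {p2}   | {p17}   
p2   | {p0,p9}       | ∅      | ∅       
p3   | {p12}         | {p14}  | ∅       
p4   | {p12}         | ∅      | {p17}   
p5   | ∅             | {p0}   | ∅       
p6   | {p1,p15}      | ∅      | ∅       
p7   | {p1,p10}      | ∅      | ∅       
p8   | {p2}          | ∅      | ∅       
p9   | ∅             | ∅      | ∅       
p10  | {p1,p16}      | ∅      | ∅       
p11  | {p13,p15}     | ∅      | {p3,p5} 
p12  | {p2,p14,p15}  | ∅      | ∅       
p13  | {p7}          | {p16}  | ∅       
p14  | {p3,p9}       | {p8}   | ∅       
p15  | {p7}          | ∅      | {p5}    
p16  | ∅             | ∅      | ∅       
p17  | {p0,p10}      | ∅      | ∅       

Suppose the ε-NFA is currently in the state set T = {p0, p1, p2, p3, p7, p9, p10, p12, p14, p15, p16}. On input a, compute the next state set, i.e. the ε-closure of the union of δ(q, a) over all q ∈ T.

p1 on a → {p2}.
p3 on a → {p14}.
p14 on a → {p8}.
No a-transition from p0, p2, p7, p9, p10, p12, p15, p16.
Union after reading a: {p2, p8, p14}.
Now take the ε-closure:
From p2 via ε: add p0, p9.
From p14 via ε: add p3.
From p3 via ε: add p12.
From p12 via ε: add p15.
From p15 via ε: add p7.
From p7 via ε: add p1, p10.
From p10 via ε: add p16.
No new states can be added; the closed set is {p0, p1, p2, p3, p7, p8, p9, p10, p12, p14, p15, p16}.

{p0, p1, p2, p3, p7, p8, p9, p10, p12, p14, p15, p16}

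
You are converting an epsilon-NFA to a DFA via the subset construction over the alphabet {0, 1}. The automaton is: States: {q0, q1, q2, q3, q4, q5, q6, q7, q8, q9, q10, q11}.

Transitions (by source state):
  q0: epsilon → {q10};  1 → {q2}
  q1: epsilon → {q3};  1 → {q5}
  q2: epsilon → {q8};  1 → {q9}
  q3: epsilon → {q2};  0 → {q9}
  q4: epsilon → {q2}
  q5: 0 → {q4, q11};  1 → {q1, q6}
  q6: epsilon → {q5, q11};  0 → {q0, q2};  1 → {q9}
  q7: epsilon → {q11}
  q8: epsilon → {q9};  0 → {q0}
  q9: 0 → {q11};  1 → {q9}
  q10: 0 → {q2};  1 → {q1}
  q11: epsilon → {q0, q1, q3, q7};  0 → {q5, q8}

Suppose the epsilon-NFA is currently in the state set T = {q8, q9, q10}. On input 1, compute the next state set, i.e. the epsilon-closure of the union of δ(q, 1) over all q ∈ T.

{q1, q2, q3, q8, q9}

q9 on 1 → {q9}.
q10 on 1 → {q1}.
No 1-transition from q8.
Union after reading 1: {q1, q9}.
Now take the epsilon-closure:
From q1 via epsilon: add q3.
From q3 via epsilon: add q2.
From q2 via epsilon: add q8.
No new states can be added; the closed set is {q1, q2, q3, q8, q9}.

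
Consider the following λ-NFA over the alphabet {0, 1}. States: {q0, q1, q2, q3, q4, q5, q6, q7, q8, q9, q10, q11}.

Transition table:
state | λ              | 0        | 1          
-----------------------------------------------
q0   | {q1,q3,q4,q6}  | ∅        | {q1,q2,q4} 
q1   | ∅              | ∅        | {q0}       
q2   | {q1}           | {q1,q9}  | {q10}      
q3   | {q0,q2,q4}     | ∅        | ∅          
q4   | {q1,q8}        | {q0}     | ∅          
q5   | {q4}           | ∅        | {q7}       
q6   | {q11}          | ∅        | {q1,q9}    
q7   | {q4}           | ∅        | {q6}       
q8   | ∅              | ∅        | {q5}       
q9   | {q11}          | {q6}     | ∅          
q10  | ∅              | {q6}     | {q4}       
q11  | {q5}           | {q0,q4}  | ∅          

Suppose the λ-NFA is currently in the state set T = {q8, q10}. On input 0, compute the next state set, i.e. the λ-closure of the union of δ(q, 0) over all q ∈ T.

q10 on 0 → {q6}.
No 0-transition from q8.
Union after reading 0: {q6}.
Now take the λ-closure:
From q6 via λ: add q11.
From q11 via λ: add q5.
From q5 via λ: add q4.
From q4 via λ: add q1, q8.
No new states can be added; the closed set is {q1, q4, q5, q6, q8, q11}.

{q1, q4, q5, q6, q8, q11}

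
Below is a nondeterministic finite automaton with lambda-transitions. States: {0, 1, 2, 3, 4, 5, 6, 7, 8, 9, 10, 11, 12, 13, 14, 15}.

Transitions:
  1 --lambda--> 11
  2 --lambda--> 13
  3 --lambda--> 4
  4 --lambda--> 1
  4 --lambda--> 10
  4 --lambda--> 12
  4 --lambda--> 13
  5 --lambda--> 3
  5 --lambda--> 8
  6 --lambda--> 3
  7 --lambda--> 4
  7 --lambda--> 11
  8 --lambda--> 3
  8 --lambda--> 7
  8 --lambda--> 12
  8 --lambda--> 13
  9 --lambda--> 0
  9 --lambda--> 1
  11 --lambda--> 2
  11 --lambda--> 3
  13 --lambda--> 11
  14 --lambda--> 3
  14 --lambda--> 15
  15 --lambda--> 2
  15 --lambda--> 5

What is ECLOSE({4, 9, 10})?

{0, 1, 2, 3, 4, 9, 10, 11, 12, 13}

Start with {4, 9, 10}.
From 4 via lambda: add 1, 12, 13.
From 9 via lambda: add 0.
From 1 via lambda: add 11.
From 11 via lambda: add 2, 3.
No new states can be added; the closed set is {0, 1, 2, 3, 4, 9, 10, 11, 12, 13}.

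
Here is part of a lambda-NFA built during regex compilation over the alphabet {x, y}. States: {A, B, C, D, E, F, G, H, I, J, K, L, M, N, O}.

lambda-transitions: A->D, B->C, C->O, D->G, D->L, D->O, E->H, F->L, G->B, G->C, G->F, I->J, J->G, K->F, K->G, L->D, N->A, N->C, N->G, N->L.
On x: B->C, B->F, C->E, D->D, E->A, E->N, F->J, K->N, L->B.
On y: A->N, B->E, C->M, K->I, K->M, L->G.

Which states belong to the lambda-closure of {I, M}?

Start with {I, M}.
From I via lambda: add J.
From J via lambda: add G.
From G via lambda: add B, C, F.
From C via lambda: add O.
From F via lambda: add L.
From L via lambda: add D.
No new states can be added; the closed set is {B, C, D, F, G, I, J, L, M, O}.

{B, C, D, F, G, I, J, L, M, O}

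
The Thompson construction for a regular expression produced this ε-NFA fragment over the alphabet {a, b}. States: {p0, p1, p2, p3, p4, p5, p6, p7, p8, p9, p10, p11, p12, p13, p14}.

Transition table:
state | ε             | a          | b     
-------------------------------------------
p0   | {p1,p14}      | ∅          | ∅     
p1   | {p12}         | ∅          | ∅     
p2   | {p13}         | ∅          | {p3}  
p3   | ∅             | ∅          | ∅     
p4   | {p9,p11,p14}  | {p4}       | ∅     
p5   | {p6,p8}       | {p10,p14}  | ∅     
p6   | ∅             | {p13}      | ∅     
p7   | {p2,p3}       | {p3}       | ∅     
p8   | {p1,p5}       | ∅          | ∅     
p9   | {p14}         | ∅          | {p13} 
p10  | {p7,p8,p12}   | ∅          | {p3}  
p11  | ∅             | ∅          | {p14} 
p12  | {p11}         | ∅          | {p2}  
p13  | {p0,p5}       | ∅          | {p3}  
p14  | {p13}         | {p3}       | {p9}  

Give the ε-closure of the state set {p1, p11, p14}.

Start with {p1, p11, p14}.
From p1 via ε: add p12.
From p14 via ε: add p13.
From p13 via ε: add p0, p5.
From p5 via ε: add p6, p8.
No new states can be added; the closed set is {p0, p1, p5, p6, p8, p11, p12, p13, p14}.

{p0, p1, p5, p6, p8, p11, p12, p13, p14}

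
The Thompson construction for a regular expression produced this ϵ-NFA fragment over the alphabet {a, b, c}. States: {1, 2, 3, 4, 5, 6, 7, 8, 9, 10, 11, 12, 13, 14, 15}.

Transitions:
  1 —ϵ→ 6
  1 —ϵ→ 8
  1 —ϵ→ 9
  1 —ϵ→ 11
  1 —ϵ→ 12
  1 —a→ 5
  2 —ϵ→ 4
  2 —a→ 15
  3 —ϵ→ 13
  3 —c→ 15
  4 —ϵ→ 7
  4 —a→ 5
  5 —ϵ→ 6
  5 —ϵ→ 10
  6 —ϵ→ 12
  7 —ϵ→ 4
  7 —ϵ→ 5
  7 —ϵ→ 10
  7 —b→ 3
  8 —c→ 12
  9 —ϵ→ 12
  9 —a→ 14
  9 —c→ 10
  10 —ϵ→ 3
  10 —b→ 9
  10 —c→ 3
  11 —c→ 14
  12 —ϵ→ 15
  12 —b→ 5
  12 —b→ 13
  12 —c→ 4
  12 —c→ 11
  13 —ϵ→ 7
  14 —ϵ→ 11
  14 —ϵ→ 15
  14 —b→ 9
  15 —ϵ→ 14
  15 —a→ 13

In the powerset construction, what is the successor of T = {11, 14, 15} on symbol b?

14 on b → {9}.
No b-transition from 11, 15.
Union after reading b: {9}.
Now take the ϵ-closure:
From 9 via ϵ: add 12.
From 12 via ϵ: add 15.
From 15 via ϵ: add 14.
From 14 via ϵ: add 11.
No new states can be added; the closed set is {9, 11, 12, 14, 15}.

{9, 11, 12, 14, 15}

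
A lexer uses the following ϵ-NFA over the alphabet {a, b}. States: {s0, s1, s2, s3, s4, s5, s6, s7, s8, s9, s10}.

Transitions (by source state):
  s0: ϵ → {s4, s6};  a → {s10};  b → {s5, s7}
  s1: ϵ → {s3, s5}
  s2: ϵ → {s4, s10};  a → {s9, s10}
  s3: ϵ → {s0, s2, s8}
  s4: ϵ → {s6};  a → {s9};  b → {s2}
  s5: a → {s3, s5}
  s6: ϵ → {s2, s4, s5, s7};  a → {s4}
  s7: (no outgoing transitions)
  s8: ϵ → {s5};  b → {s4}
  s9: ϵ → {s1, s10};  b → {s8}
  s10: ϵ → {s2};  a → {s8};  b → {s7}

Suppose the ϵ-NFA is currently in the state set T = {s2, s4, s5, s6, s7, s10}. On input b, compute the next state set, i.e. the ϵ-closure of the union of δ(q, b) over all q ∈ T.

s4 on b → {s2}.
s10 on b → {s7}.
No b-transition from s2, s5, s6, s7.
Union after reading b: {s2, s7}.
Now take the ϵ-closure:
From s2 via ϵ: add s4, s10.
From s4 via ϵ: add s6.
From s6 via ϵ: add s5.
No new states can be added; the closed set is {s2, s4, s5, s6, s7, s10}.

{s2, s4, s5, s6, s7, s10}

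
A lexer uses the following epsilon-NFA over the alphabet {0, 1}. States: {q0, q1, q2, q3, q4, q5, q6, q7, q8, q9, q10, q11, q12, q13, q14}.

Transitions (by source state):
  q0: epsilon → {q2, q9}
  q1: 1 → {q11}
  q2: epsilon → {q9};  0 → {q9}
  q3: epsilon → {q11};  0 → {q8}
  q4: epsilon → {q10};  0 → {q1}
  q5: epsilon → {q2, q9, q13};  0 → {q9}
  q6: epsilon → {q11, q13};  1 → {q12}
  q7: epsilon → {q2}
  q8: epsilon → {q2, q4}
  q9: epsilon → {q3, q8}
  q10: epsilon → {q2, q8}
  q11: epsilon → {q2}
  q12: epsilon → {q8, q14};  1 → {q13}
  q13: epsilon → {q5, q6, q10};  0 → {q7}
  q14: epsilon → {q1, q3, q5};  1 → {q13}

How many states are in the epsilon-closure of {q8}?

Start with {q8}.
From q8 via epsilon: add q2, q4.
From q2 via epsilon: add q9.
From q4 via epsilon: add q10.
From q9 via epsilon: add q3.
From q3 via epsilon: add q11.
epsilon-closure = {q2, q3, q4, q8, q9, q10, q11}, which has 7 states.

7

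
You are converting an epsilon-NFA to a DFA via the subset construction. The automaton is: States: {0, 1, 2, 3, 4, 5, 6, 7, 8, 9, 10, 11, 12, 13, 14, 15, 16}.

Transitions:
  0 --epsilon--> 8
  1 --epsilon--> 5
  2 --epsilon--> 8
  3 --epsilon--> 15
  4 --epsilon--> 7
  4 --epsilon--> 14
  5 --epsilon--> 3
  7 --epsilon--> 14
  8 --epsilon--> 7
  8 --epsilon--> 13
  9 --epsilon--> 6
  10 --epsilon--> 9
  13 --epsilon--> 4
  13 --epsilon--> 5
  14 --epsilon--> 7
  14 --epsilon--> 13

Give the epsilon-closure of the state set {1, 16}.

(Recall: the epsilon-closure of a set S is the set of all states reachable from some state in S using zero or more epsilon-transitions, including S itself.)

{1, 3, 5, 15, 16}

Start with {1, 16}.
From 1 via epsilon: add 5.
From 5 via epsilon: add 3.
From 3 via epsilon: add 15.
No new states can be added; the closed set is {1, 3, 5, 15, 16}.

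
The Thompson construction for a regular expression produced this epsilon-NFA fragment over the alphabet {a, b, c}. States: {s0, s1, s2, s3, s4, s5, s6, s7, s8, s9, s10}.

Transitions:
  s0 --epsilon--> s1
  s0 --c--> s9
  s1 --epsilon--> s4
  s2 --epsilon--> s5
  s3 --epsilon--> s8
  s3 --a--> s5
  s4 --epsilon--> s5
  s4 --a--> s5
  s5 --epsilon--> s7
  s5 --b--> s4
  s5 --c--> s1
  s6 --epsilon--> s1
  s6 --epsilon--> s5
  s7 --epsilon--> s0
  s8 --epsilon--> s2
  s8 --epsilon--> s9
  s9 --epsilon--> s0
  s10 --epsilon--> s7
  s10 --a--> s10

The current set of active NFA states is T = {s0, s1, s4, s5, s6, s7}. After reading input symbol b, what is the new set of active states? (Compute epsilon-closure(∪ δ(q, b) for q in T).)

s5 on b → {s4}.
No b-transition from s0, s1, s4, s6, s7.
Union after reading b: {s4}.
Now take the epsilon-closure:
From s4 via epsilon: add s5.
From s5 via epsilon: add s7.
From s7 via epsilon: add s0.
From s0 via epsilon: add s1.
No new states can be added; the closed set is {s0, s1, s4, s5, s7}.

{s0, s1, s4, s5, s7}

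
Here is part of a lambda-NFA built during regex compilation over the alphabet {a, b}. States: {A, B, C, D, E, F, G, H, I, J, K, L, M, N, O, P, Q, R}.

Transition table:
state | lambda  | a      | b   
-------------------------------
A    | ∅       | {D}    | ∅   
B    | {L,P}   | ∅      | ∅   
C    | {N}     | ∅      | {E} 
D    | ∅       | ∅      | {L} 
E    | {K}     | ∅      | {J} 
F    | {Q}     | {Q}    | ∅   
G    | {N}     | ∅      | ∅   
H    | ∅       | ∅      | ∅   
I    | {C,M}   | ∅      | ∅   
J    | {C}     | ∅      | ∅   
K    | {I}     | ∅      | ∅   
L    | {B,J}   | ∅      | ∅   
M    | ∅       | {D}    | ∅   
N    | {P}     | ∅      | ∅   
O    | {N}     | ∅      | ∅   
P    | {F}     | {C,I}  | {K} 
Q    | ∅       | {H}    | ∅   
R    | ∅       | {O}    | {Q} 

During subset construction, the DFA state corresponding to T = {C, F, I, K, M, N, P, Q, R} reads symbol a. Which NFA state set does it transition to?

{C, D, F, H, I, M, N, O, P, Q}

F on a → {Q}.
M on a → {D}.
P on a → {C, I}.
Q on a → {H}.
R on a → {O}.
No a-transition from C, I, K, N.
Union after reading a: {C, D, H, I, O, Q}.
Now take the lambda-closure:
From C via lambda: add N.
From I via lambda: add M.
From N via lambda: add P.
From P via lambda: add F.
No new states can be added; the closed set is {C, D, F, H, I, M, N, O, P, Q}.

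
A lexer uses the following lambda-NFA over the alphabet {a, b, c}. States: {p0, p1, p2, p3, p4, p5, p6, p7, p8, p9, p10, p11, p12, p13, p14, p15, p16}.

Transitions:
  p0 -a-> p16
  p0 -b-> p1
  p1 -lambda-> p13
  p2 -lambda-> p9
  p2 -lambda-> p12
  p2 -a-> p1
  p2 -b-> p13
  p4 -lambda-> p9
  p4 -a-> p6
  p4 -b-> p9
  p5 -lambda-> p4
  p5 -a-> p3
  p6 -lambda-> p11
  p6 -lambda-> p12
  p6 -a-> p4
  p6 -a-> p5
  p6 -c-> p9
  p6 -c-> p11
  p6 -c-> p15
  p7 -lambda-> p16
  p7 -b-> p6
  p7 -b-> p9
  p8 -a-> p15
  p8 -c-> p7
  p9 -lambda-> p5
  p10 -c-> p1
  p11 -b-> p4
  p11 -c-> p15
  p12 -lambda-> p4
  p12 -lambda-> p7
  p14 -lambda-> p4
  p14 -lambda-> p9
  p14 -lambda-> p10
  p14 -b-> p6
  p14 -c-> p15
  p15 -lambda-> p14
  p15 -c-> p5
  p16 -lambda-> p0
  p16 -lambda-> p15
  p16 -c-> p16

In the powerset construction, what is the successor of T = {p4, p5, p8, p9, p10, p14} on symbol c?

p8 on c → {p7}.
p10 on c → {p1}.
p14 on c → {p15}.
No c-transition from p4, p5, p9.
Union after reading c: {p1, p7, p15}.
Now take the lambda-closure:
From p1 via lambda: add p13.
From p7 via lambda: add p16.
From p15 via lambda: add p14.
From p14 via lambda: add p4, p9, p10.
From p16 via lambda: add p0.
From p9 via lambda: add p5.
No new states can be added; the closed set is {p0, p1, p4, p5, p7, p9, p10, p13, p14, p15, p16}.

{p0, p1, p4, p5, p7, p9, p10, p13, p14, p15, p16}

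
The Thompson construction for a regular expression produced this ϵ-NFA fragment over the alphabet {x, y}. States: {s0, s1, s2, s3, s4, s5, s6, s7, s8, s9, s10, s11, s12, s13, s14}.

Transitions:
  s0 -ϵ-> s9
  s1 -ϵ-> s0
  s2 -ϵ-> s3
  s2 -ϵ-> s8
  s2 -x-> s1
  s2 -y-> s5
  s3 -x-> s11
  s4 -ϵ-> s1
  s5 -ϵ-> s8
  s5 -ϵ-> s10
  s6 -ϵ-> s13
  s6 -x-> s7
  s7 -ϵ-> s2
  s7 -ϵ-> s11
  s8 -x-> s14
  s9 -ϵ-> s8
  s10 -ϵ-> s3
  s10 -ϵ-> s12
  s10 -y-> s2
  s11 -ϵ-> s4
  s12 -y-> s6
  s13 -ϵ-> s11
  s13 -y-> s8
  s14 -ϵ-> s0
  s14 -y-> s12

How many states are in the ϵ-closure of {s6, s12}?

9

Start with {s6, s12}.
From s6 via ϵ: add s13.
From s13 via ϵ: add s11.
From s11 via ϵ: add s4.
From s4 via ϵ: add s1.
From s1 via ϵ: add s0.
From s0 via ϵ: add s9.
From s9 via ϵ: add s8.
ϵ-closure = {s0, s1, s4, s6, s8, s9, s11, s12, s13}, which has 9 states.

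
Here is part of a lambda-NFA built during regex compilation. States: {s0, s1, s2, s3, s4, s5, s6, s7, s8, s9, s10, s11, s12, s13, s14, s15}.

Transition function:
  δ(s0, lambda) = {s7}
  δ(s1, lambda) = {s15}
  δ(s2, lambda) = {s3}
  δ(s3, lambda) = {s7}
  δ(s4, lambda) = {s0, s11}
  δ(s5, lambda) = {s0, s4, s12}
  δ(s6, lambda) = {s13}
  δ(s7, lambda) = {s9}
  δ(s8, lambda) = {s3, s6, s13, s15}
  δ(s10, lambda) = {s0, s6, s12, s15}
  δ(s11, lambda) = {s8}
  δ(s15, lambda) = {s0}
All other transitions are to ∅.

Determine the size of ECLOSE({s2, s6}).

6

Start with {s2, s6}.
From s2 via lambda: add s3.
From s6 via lambda: add s13.
From s3 via lambda: add s7.
From s7 via lambda: add s9.
lambda-closure = {s2, s3, s6, s7, s9, s13}, which has 6 states.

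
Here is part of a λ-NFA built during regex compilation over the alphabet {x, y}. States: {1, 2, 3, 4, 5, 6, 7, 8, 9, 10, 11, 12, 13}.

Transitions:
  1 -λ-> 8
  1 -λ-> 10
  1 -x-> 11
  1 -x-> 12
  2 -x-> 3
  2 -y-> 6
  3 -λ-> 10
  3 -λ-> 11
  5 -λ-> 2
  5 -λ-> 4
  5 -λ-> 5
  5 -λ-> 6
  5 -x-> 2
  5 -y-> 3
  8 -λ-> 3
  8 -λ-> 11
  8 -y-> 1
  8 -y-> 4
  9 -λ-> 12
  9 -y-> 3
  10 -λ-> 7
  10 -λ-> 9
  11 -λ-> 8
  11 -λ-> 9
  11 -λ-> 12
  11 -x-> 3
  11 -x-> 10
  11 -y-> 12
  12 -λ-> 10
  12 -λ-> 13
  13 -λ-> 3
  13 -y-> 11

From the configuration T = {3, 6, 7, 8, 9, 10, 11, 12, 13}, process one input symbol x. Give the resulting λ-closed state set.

11 on x → {3, 10}.
No x-transition from 3, 6, 7, 8, 9, 10, 12, 13.
Union after reading x: {3, 10}.
Now take the λ-closure:
From 3 via λ: add 11.
From 10 via λ: add 7, 9.
From 9 via λ: add 12.
From 11 via λ: add 8.
From 12 via λ: add 13.
No new states can be added; the closed set is {3, 7, 8, 9, 10, 11, 12, 13}.

{3, 7, 8, 9, 10, 11, 12, 13}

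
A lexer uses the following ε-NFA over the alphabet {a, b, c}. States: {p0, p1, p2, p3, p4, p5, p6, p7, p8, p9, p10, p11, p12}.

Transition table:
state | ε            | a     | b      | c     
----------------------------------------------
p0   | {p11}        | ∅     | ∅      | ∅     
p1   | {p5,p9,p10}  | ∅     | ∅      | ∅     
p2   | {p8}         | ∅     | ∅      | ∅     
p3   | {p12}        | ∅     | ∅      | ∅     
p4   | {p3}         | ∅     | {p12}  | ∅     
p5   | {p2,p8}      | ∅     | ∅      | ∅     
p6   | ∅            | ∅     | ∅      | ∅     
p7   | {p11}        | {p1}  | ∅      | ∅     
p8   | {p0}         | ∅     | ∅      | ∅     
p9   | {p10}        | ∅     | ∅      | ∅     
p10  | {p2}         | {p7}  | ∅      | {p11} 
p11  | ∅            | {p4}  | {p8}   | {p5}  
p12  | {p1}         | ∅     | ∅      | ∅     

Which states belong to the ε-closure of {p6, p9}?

{p0, p2, p6, p8, p9, p10, p11}

Start with {p6, p9}.
From p9 via ε: add p10.
From p10 via ε: add p2.
From p2 via ε: add p8.
From p8 via ε: add p0.
From p0 via ε: add p11.
No new states can be added; the closed set is {p0, p2, p6, p8, p9, p10, p11}.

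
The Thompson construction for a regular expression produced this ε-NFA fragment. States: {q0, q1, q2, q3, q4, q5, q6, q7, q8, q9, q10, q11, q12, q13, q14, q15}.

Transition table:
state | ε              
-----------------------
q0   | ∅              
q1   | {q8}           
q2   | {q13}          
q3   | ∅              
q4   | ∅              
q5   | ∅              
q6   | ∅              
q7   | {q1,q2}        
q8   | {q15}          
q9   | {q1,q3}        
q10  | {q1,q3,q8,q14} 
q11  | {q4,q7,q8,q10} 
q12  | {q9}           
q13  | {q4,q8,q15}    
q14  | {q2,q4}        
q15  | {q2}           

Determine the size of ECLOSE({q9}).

8

Start with {q9}.
From q9 via ε: add q1, q3.
From q1 via ε: add q8.
From q8 via ε: add q15.
From q15 via ε: add q2.
From q2 via ε: add q13.
From q13 via ε: add q4.
ε-closure = {q1, q2, q3, q4, q8, q9, q13, q15}, which has 8 states.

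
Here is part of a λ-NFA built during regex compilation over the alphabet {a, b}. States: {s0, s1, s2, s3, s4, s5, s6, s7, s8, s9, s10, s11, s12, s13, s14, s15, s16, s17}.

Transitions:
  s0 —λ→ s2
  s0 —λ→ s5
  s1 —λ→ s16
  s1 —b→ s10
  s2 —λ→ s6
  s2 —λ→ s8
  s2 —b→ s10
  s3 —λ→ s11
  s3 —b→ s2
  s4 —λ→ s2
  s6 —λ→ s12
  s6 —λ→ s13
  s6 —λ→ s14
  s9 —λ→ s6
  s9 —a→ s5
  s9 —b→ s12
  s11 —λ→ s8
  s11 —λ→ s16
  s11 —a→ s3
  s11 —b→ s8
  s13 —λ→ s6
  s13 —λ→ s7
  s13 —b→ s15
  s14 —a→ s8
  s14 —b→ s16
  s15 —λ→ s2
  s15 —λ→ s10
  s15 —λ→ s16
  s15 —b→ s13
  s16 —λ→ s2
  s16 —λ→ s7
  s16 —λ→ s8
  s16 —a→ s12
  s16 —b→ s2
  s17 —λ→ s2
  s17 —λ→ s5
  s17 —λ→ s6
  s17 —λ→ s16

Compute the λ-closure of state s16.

{s2, s6, s7, s8, s12, s13, s14, s16}

Start with {s16}.
From s16 via λ: add s2, s7, s8.
From s2 via λ: add s6.
From s6 via λ: add s12, s13, s14.
No new states can be added; the closed set is {s2, s6, s7, s8, s12, s13, s14, s16}.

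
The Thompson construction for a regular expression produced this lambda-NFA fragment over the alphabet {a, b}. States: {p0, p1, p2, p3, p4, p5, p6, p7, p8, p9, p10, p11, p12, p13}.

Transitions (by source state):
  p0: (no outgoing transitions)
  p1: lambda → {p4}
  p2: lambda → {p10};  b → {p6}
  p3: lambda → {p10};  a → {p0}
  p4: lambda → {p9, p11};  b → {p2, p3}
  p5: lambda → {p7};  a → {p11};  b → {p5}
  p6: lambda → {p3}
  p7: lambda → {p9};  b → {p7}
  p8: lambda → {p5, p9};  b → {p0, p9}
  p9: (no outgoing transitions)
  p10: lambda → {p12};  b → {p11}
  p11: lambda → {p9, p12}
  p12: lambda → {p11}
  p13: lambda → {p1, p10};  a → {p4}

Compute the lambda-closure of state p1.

{p1, p4, p9, p11, p12}

Start with {p1}.
From p1 via lambda: add p4.
From p4 via lambda: add p9, p11.
From p11 via lambda: add p12.
No new states can be added; the closed set is {p1, p4, p9, p11, p12}.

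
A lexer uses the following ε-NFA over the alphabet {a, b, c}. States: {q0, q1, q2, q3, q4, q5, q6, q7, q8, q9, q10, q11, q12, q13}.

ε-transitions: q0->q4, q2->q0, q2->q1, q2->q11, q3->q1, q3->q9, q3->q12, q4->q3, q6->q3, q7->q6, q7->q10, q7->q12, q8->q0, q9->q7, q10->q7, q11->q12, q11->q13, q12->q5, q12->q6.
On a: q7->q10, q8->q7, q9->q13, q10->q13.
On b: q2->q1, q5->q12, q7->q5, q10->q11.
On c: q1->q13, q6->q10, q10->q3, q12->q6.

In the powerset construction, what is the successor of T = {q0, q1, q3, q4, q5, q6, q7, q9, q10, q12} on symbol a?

{q1, q3, q5, q6, q7, q9, q10, q12, q13}

q7 on a → {q10}.
q9 on a → {q13}.
q10 on a → {q13}.
No a-transition from q0, q1, q3, q4, q5, q6, q12.
Union after reading a: {q10, q13}.
Now take the ε-closure:
From q10 via ε: add q7.
From q7 via ε: add q6, q12.
From q6 via ε: add q3.
From q12 via ε: add q5.
From q3 via ε: add q1, q9.
No new states can be added; the closed set is {q1, q3, q5, q6, q7, q9, q10, q12, q13}.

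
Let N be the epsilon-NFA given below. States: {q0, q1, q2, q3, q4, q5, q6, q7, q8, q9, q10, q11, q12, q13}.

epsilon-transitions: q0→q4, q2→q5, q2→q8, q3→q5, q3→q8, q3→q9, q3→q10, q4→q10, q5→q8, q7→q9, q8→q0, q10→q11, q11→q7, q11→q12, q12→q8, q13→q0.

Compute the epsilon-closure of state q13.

{q0, q4, q7, q8, q9, q10, q11, q12, q13}

Start with {q13}.
From q13 via epsilon: add q0.
From q0 via epsilon: add q4.
From q4 via epsilon: add q10.
From q10 via epsilon: add q11.
From q11 via epsilon: add q7, q12.
From q7 via epsilon: add q9.
From q12 via epsilon: add q8.
No new states can be added; the closed set is {q0, q4, q7, q8, q9, q10, q11, q12, q13}.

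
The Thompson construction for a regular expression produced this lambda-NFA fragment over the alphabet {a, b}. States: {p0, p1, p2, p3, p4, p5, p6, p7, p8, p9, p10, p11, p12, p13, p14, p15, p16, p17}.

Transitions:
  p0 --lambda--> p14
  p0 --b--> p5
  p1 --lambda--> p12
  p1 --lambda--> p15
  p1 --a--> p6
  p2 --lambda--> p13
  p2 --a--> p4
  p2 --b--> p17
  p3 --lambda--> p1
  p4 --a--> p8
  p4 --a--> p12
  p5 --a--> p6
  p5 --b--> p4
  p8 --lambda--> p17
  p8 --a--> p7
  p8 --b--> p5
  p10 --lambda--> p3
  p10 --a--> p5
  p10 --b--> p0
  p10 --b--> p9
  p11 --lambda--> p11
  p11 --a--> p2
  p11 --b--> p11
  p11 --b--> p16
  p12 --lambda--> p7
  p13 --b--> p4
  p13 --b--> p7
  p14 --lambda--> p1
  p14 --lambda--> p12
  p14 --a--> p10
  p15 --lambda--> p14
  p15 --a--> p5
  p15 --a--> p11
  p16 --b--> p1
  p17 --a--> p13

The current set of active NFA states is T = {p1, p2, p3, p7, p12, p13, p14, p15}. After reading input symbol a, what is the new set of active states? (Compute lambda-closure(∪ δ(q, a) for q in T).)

{p1, p3, p4, p5, p6, p7, p10, p11, p12, p14, p15}

p1 on a → {p6}.
p2 on a → {p4}.
p14 on a → {p10}.
p15 on a → {p5, p11}.
No a-transition from p3, p7, p12, p13.
Union after reading a: {p4, p5, p6, p10, p11}.
Now take the lambda-closure:
From p10 via lambda: add p3.
From p3 via lambda: add p1.
From p1 via lambda: add p12, p15.
From p12 via lambda: add p7.
From p15 via lambda: add p14.
No new states can be added; the closed set is {p1, p3, p4, p5, p6, p7, p10, p11, p12, p14, p15}.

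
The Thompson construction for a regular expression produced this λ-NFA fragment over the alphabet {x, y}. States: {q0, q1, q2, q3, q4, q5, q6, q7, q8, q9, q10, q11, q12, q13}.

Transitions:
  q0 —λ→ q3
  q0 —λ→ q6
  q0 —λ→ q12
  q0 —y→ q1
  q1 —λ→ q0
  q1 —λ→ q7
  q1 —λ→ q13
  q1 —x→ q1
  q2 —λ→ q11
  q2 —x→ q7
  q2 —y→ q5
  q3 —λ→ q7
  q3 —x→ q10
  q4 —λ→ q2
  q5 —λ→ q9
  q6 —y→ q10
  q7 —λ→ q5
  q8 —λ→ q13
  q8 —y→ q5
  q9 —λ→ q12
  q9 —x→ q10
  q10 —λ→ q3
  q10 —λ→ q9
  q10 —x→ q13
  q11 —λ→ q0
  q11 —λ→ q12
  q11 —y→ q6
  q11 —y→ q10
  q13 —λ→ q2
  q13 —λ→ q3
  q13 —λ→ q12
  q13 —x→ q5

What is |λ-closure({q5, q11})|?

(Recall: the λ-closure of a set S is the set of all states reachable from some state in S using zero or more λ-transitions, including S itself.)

Start with {q5, q11}.
From q5 via λ: add q9.
From q11 via λ: add q0, q12.
From q0 via λ: add q3, q6.
From q3 via λ: add q7.
λ-closure = {q0, q3, q5, q6, q7, q9, q11, q12}, which has 8 states.

8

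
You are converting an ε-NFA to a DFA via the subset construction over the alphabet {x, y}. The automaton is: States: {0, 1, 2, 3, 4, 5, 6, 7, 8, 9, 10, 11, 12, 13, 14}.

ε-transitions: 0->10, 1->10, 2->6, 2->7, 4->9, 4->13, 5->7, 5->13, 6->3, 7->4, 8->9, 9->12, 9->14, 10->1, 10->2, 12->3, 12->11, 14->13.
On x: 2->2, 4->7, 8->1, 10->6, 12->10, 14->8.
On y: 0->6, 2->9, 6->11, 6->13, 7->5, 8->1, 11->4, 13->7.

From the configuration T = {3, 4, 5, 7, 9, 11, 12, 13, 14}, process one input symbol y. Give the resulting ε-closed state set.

{3, 4, 5, 7, 9, 11, 12, 13, 14}

7 on y → {5}.
11 on y → {4}.
13 on y → {7}.
No y-transition from 3, 4, 5, 9, 12, 14.
Union after reading y: {4, 5, 7}.
Now take the ε-closure:
From 4 via ε: add 9, 13.
From 9 via ε: add 12, 14.
From 12 via ε: add 3, 11.
No new states can be added; the closed set is {3, 4, 5, 7, 9, 11, 12, 13, 14}.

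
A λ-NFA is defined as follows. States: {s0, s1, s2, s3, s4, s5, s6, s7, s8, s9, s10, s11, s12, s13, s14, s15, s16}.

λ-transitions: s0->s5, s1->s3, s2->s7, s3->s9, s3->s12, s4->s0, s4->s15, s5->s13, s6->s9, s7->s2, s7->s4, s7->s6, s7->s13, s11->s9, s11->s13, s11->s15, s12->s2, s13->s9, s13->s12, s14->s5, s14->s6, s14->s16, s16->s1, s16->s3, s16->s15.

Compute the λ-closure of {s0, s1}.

Start with {s0, s1}.
From s0 via λ: add s5.
From s1 via λ: add s3.
From s3 via λ: add s9, s12.
From s5 via λ: add s13.
From s12 via λ: add s2.
From s2 via λ: add s7.
From s7 via λ: add s4, s6.
From s4 via λ: add s15.
No new states can be added; the closed set is {s0, s1, s2, s3, s4, s5, s6, s7, s9, s12, s13, s15}.

{s0, s1, s2, s3, s4, s5, s6, s7, s9, s12, s13, s15}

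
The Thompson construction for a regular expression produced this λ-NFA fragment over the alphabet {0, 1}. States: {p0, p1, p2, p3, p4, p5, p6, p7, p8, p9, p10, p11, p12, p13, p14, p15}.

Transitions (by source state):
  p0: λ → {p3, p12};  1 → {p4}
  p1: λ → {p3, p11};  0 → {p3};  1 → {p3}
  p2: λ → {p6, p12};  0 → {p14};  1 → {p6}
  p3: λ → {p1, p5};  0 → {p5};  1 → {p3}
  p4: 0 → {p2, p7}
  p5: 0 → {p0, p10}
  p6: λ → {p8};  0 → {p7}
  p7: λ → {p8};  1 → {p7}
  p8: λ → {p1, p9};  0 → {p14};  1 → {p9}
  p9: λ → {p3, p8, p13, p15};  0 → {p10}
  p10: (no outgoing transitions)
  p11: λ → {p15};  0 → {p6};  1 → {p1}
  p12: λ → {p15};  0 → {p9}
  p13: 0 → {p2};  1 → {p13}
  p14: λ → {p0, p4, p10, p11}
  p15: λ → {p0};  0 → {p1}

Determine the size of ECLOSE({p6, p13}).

Start with {p6, p13}.
From p6 via λ: add p8.
From p8 via λ: add p1, p9.
From p1 via λ: add p3, p11.
From p9 via λ: add p15.
From p3 via λ: add p5.
From p15 via λ: add p0.
From p0 via λ: add p12.
λ-closure = {p0, p1, p3, p5, p6, p8, p9, p11, p12, p13, p15}, which has 11 states.

11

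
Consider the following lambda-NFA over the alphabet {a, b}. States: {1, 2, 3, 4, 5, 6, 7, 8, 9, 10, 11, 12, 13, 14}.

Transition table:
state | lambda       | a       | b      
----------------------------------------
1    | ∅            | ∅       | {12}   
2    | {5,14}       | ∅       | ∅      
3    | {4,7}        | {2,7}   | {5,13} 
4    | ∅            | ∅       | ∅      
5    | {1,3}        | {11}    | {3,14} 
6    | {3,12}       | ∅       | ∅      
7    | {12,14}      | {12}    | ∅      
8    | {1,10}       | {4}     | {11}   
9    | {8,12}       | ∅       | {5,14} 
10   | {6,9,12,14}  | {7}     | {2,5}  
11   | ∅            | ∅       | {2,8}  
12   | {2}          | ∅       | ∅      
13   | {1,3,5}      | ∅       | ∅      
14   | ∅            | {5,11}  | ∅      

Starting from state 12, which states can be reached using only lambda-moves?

Start with {12}.
From 12 via lambda: add 2.
From 2 via lambda: add 5, 14.
From 5 via lambda: add 1, 3.
From 3 via lambda: add 4, 7.
No new states can be added; the closed set is {1, 2, 3, 4, 5, 7, 12, 14}.

{1, 2, 3, 4, 5, 7, 12, 14}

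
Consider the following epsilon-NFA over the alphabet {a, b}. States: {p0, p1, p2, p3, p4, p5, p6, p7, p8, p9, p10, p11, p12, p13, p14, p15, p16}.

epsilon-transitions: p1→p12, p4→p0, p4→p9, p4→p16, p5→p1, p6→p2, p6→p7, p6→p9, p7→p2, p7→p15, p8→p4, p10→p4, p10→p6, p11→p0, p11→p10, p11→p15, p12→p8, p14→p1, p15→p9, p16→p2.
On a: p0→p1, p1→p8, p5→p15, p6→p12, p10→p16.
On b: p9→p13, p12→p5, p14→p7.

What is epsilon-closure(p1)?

{p0, p1, p2, p4, p8, p9, p12, p16}

Start with {p1}.
From p1 via epsilon: add p12.
From p12 via epsilon: add p8.
From p8 via epsilon: add p4.
From p4 via epsilon: add p0, p9, p16.
From p16 via epsilon: add p2.
No new states can be added; the closed set is {p0, p1, p2, p4, p8, p9, p12, p16}.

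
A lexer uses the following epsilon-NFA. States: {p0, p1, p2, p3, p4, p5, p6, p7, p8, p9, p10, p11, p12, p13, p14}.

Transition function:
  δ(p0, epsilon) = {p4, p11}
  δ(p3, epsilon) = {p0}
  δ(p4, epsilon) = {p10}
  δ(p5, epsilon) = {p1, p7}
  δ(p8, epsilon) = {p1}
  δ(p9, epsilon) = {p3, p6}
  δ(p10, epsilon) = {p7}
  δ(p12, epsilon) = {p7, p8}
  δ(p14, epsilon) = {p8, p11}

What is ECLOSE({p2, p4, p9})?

{p0, p2, p3, p4, p6, p7, p9, p10, p11}

Start with {p2, p4, p9}.
From p4 via epsilon: add p10.
From p9 via epsilon: add p3, p6.
From p3 via epsilon: add p0.
From p10 via epsilon: add p7.
From p0 via epsilon: add p11.
No new states can be added; the closed set is {p0, p2, p3, p4, p6, p7, p9, p10, p11}.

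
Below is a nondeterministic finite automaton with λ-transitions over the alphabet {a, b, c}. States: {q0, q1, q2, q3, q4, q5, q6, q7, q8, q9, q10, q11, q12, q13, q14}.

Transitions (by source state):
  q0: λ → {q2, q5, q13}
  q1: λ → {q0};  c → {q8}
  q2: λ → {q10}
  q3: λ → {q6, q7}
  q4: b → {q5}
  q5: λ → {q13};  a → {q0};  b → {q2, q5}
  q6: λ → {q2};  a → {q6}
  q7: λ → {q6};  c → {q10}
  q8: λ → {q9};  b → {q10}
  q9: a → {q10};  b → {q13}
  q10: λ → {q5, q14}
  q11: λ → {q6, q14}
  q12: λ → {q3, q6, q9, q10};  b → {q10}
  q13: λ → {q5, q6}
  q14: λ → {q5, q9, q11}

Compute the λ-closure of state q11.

{q2, q5, q6, q9, q10, q11, q13, q14}

Start with {q11}.
From q11 via λ: add q6, q14.
From q6 via λ: add q2.
From q14 via λ: add q5, q9.
From q2 via λ: add q10.
From q5 via λ: add q13.
No new states can be added; the closed set is {q2, q5, q6, q9, q10, q11, q13, q14}.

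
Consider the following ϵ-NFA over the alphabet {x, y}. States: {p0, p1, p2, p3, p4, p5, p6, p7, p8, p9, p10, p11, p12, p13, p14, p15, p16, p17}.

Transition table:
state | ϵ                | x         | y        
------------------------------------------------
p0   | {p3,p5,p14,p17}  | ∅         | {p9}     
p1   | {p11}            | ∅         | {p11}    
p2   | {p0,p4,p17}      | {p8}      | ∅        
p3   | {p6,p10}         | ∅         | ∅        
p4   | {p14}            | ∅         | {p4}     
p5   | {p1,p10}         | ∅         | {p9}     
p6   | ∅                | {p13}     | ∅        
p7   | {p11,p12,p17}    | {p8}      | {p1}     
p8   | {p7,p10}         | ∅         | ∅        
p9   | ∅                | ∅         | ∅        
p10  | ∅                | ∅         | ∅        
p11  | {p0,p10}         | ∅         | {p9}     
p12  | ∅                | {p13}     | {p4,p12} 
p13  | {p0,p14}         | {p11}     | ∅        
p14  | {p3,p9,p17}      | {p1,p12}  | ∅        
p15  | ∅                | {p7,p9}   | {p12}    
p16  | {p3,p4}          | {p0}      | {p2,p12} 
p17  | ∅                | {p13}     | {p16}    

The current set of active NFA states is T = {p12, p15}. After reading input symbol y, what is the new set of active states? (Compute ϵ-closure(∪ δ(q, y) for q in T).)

p12 on y → {p4, p12}.
p15 on y → {p12}.
Union after reading y: {p4, p12}.
Now take the ϵ-closure:
From p4 via ϵ: add p14.
From p14 via ϵ: add p3, p9, p17.
From p3 via ϵ: add p6, p10.
No new states can be added; the closed set is {p3, p4, p6, p9, p10, p12, p14, p17}.

{p3, p4, p6, p9, p10, p12, p14, p17}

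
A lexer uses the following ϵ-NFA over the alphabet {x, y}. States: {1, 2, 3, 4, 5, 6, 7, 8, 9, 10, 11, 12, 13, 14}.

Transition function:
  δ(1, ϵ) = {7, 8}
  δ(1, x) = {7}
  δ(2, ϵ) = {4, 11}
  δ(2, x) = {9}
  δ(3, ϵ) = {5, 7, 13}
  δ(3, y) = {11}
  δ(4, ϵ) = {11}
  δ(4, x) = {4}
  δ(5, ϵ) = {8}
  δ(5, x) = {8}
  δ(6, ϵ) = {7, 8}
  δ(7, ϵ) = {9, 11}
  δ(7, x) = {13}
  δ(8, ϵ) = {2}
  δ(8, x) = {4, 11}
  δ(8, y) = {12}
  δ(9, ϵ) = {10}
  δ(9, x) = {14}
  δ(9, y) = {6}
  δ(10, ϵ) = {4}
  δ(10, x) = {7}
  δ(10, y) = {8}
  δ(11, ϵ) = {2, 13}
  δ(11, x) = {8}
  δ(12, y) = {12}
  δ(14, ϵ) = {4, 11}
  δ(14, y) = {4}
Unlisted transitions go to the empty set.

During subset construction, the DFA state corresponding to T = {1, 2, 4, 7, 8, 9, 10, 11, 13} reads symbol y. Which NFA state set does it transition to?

{2, 4, 6, 7, 8, 9, 10, 11, 12, 13}

8 on y → {12}.
9 on y → {6}.
10 on y → {8}.
No y-transition from 1, 2, 4, 7, 11, 13.
Union after reading y: {6, 8, 12}.
Now take the ϵ-closure:
From 6 via ϵ: add 7.
From 8 via ϵ: add 2.
From 2 via ϵ: add 4, 11.
From 7 via ϵ: add 9.
From 9 via ϵ: add 10.
From 11 via ϵ: add 13.
No new states can be added; the closed set is {2, 4, 6, 7, 8, 9, 10, 11, 12, 13}.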